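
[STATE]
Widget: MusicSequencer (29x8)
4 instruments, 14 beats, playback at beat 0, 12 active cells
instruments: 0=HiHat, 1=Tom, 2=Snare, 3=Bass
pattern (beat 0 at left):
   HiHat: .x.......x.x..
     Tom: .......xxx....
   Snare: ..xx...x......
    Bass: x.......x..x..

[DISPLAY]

      ▼1234567890123         
 HiHat·█·······█·█··         
   Tom·······███····         
 Snare··██···█······         
  Bass█·······█··█··         
                             
                             
                             


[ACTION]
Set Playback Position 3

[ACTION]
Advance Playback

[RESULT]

      0123▼567890123         
 HiHat·█·······█·█··         
   Tom·······███····         
 Snare··██···█······         
  Bass█·······█··█··         
                             
                             
                             


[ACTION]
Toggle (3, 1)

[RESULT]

      0123▼567890123         
 HiHat·█·······█·█··         
   Tom·······███····         
 Snare··██···█······         
  Bass██······█··█··         
                             
                             
                             


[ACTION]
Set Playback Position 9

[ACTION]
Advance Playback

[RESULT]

      0123456789▼123         
 HiHat·█·······█·█··         
   Tom·······███····         
 Snare··██···█······         
  Bass██······█··█··         
                             
                             
                             


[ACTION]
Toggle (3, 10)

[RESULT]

      0123456789▼123         
 HiHat·█·······█·█··         
   Tom·······███····         
 Snare··██···█······         
  Bass██······█·██··         
                             
                             
                             


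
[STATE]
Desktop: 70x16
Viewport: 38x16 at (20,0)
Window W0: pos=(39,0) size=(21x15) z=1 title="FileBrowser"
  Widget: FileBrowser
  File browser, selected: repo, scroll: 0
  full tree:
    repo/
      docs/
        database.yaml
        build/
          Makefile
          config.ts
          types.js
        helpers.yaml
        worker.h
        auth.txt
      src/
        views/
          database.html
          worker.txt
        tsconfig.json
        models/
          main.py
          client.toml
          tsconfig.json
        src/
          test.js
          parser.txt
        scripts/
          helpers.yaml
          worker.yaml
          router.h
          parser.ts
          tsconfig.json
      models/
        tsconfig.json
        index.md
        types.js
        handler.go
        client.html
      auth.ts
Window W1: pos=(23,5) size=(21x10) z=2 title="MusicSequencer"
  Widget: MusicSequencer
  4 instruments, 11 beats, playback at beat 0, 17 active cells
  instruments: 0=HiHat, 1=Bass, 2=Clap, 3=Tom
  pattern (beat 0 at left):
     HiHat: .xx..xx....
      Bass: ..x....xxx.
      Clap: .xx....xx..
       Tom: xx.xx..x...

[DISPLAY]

                   ┏━━━━━━━━━━━━━━━━━━
                   ┃ FileBrowser      
                   ┠──────────────────
                   ┃> [-] repo/       
                   ┃    [+] docs/     
   ┏━━━━━━━━━━━━━━━━━━━┓[+] src/      
   ┃ MusicSequencer    ┃[+] models/   
   ┠───────────────────┨auth.ts       
   ┃      ▼1234567890  ┃              
   ┃ HiHat·██··██····  ┃              
   ┃  Bass··█····███·  ┃              
   ┃  Clap·██····██··  ┃              
   ┃   Tom██·██··█···  ┃              
   ┃                   ┃              
   ┗━━━━━━━━━━━━━━━━━━━┛━━━━━━━━━━━━━━
                                      


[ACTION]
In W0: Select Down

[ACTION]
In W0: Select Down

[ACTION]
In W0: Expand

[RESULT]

                   ┏━━━━━━━━━━━━━━━━━━
                   ┃ FileBrowser      
                   ┠──────────────────
                   ┃  [-] repo/       
                   ┃    [+] docs/     
   ┏━━━━━━━━━━━━━━━━━━━┓[-] src/      
   ┃ MusicSequencer    ┃  [+] views/  
   ┠───────────────────┨  tsconfig.jso
   ┃      ▼1234567890  ┃  [+] models/ 
   ┃ HiHat·██··██····  ┃  [+] src/    
   ┃  Bass··█····███·  ┃  [+] scripts/
   ┃  Clap·██····██··  ┃[+] models/   
   ┃   Tom██·██··█···  ┃auth.ts       
   ┃                   ┃              
   ┗━━━━━━━━━━━━━━━━━━━┛━━━━━━━━━━━━━━
                                      


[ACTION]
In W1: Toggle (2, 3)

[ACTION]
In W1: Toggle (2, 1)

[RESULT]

                   ┏━━━━━━━━━━━━━━━━━━
                   ┃ FileBrowser      
                   ┠──────────────────
                   ┃  [-] repo/       
                   ┃    [+] docs/     
   ┏━━━━━━━━━━━━━━━━━━━┓[-] src/      
   ┃ MusicSequencer    ┃  [+] views/  
   ┠───────────────────┨  tsconfig.jso
   ┃      ▼1234567890  ┃  [+] models/ 
   ┃ HiHat·██··██····  ┃  [+] src/    
   ┃  Bass··█····███·  ┃  [+] scripts/
   ┃  Clap··██···██··  ┃[+] models/   
   ┃   Tom██·██··█···  ┃auth.ts       
   ┃                   ┃              
   ┗━━━━━━━━━━━━━━━━━━━┛━━━━━━━━━━━━━━
                                      


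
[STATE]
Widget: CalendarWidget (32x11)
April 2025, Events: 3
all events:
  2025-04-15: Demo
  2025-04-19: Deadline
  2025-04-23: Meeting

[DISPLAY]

           April 2025           
Mo Tu We Th Fr Sa Su            
    1  2  3  4  5  6            
 7  8  9 10 11 12 13            
14 15* 16 17 18 19* 20          
21 22 23* 24 25 26 27           
28 29 30                        
                                
                                
                                
                                


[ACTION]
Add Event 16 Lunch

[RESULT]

           April 2025           
Mo Tu We Th Fr Sa Su            
    1  2  3  4  5  6            
 7  8  9 10 11 12 13            
14 15* 16* 17 18 19* 20         
21 22 23* 24 25 26 27           
28 29 30                        
                                
                                
                                
                                


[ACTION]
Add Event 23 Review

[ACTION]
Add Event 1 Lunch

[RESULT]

           April 2025           
Mo Tu We Th Fr Sa Su            
    1*  2  3  4  5  6           
 7  8  9 10 11 12 13            
14 15* 16* 17 18 19* 20         
21 22 23* 24 25 26 27           
28 29 30                        
                                
                                
                                
                                


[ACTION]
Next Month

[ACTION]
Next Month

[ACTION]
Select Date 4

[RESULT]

           June 2025            
Mo Tu We Th Fr Sa Su            
                   1            
 2  3 [ 4]  5  6  7  8          
 9 10 11 12 13 14 15            
16 17 18 19 20 21 22            
23 24 25 26 27 28 29            
30                              
                                
                                
                                


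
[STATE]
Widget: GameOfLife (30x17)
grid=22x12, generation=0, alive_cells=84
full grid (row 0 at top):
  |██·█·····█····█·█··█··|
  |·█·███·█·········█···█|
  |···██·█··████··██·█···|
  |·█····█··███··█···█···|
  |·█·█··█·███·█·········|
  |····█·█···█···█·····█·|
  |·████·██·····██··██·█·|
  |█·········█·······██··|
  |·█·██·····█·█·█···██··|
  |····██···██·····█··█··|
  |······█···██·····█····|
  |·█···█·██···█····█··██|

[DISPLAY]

Gen: 0                        
██·█·····█····█·█··█··        
·█·███·█·········█···█        
···██·█··████··██·█···        
·█····█··███··█···█···        
·█·█··█·███·█·········        
····█·█···█···█·····█·        
·████·██·····██··██·█·        
█·········█·······██··        
·█·██·····█·█·█···██··        
····██···██·····█··█··        
······█···██·····█····        
·█···█·██···█····█··██        
                              
                              
                              
                              


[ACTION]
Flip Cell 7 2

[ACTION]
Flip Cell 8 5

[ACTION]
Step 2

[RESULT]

Gen: 2                        
███···················        
██··███··██·····███···        
··██·····██·█·██··█···        
··███·█··█··██·█·█····        
··█·█·█··█··██········        
·█····█·██··█·█···██··        
████··█···██████··█·█·        
█···█·██·····██··██·██        
·██████···█·······███·        
···█··█·██·█·······██·        
········████····████··        
·····██·█·██·····█····        
                              
                              
                              
                              


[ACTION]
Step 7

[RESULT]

Gen: 9                        
··················██··        
····················█·        
··············██····█·        
██···········█·█··███·        
█············█··█·····        
██·····█··█··█·█······        
██·····█···█··█·······        
██·····█··············        
█········█···██·······        
·█······█······█······        
···········█·███·███··        
············█·········        
                              
                              
                              
                              


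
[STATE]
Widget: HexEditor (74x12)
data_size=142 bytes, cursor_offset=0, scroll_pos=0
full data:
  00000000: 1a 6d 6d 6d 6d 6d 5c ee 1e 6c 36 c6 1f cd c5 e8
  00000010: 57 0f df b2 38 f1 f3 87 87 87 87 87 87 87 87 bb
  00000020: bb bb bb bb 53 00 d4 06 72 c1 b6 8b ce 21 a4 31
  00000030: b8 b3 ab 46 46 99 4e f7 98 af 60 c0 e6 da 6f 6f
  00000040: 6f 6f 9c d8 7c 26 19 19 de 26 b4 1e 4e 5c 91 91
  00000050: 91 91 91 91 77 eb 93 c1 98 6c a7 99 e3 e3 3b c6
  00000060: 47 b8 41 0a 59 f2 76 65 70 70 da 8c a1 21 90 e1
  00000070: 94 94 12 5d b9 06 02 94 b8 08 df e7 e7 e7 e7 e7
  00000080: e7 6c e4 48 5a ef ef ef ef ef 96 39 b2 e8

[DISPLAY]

00000000  1A 6d 6d 6d 6d 6d 5c ee  1e 6c 36 c6 1f cd c5 e8  |.mmmmm\..l6..
00000010  57 0f df b2 38 f1 f3 87  87 87 87 87 87 87 87 bb  |W...8........
00000020  bb bb bb bb 53 00 d4 06  72 c1 b6 8b ce 21 a4 31  |....S...r....
00000030  b8 b3 ab 46 46 99 4e f7  98 af 60 c0 e6 da 6f 6f  |...FF.N...`..
00000040  6f 6f 9c d8 7c 26 19 19  de 26 b4 1e 4e 5c 91 91  |oo..|&...&..N
00000050  91 91 91 91 77 eb 93 c1  98 6c a7 99 e3 e3 3b c6  |....w....l...
00000060  47 b8 41 0a 59 f2 76 65  70 70 da 8c a1 21 90 e1  |G.A.Y.vepp...
00000070  94 94 12 5d b9 06 02 94  b8 08 df e7 e7 e7 e7 e7  |...].........
00000080  e7 6c e4 48 5a ef ef ef  ef ef 96 39 b2 e8        |.l.HZ......9.
                                                                          
                                                                          
                                                                          


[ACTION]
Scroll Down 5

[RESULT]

00000050  91 91 91 91 77 eb 93 c1  98 6c a7 99 e3 e3 3b c6  |....w....l...
00000060  47 b8 41 0a 59 f2 76 65  70 70 da 8c a1 21 90 e1  |G.A.Y.vepp...
00000070  94 94 12 5d b9 06 02 94  b8 08 df e7 e7 e7 e7 e7  |...].........
00000080  e7 6c e4 48 5a ef ef ef  ef ef 96 39 b2 e8        |.l.HZ......9.
                                                                          
                                                                          
                                                                          
                                                                          
                                                                          
                                                                          
                                                                          
                                                                          


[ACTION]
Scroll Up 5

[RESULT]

00000000  1A 6d 6d 6d 6d 6d 5c ee  1e 6c 36 c6 1f cd c5 e8  |.mmmmm\..l6..
00000010  57 0f df b2 38 f1 f3 87  87 87 87 87 87 87 87 bb  |W...8........
00000020  bb bb bb bb 53 00 d4 06  72 c1 b6 8b ce 21 a4 31  |....S...r....
00000030  b8 b3 ab 46 46 99 4e f7  98 af 60 c0 e6 da 6f 6f  |...FF.N...`..
00000040  6f 6f 9c d8 7c 26 19 19  de 26 b4 1e 4e 5c 91 91  |oo..|&...&..N
00000050  91 91 91 91 77 eb 93 c1  98 6c a7 99 e3 e3 3b c6  |....w....l...
00000060  47 b8 41 0a 59 f2 76 65  70 70 da 8c a1 21 90 e1  |G.A.Y.vepp...
00000070  94 94 12 5d b9 06 02 94  b8 08 df e7 e7 e7 e7 e7  |...].........
00000080  e7 6c e4 48 5a ef ef ef  ef ef 96 39 b2 e8        |.l.HZ......9.
                                                                          
                                                                          
                                                                          


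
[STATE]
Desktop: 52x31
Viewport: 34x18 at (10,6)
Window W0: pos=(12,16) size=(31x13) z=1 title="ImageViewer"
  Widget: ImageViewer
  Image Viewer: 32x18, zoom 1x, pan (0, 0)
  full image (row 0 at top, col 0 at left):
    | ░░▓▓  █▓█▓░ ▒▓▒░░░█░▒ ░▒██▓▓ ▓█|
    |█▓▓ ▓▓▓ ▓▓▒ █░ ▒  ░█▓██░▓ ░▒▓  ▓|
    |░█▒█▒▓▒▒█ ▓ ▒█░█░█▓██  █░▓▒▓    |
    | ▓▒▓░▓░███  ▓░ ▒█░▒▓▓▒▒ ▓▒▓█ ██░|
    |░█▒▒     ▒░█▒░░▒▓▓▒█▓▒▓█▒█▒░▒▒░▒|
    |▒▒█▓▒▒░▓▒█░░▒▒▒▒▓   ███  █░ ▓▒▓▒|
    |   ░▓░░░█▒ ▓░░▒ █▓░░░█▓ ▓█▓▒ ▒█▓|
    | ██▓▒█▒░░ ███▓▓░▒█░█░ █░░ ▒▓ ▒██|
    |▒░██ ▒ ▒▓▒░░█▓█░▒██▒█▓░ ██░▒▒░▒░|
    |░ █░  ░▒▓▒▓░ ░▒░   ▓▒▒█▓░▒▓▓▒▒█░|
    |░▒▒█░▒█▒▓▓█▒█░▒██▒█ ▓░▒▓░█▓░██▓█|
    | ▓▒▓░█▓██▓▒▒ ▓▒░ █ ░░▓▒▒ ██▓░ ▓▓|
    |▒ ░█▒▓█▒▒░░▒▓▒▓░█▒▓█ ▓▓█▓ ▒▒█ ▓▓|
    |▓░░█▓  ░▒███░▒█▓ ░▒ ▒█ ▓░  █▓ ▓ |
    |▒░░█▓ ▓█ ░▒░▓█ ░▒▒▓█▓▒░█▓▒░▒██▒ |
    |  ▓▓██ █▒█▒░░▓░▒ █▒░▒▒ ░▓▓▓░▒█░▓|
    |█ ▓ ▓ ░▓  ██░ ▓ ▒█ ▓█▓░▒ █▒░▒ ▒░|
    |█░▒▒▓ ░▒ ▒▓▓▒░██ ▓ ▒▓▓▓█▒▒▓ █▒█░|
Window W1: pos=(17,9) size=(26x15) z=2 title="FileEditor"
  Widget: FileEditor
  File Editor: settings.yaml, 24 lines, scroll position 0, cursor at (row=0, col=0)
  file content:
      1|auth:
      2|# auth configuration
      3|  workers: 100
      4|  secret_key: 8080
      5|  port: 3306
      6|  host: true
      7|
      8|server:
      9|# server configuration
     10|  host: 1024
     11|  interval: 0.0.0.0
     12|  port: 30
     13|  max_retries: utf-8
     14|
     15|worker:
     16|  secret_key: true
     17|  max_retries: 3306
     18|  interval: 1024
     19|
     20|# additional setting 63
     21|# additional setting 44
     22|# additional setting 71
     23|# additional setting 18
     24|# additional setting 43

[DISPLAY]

                                  
                                  
                                  
       ┏━━━━━━━━━━━━━━━━━━━━━━━━┓ 
       ┃ FileEditor             ┃ 
       ┠────────────────────────┨ 
       ┃█uth:                  ▲┃ 
       ┃# auth configuration   █┃ 
       ┃  workers: 100         ░┃ 
       ┃  secret_key: 8080     ░┃ 
  ┏━━━━┃  port: 3306           ░┃ 
  ┃ Ima┃  host: true           ░┃ 
  ┠────┃                       ░┃ 
  ┃ ░░▓┃server:                ░┃ 
  ┃█▓▓ ┃# server configuration ░┃ 
  ┃░█▒█┃  host: 1024           ░┃ 
  ┃ ▓▒▓┃  interval: 0.0.0.0    ▼┃ 
  ┃░█▒▒┗━━━━━━━━━━━━━━━━━━━━━━━━┛ 


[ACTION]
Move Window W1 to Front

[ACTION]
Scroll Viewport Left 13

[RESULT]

                                  
                                  
                                  
                 ┏━━━━━━━━━━━━━━━━
                 ┃ FileEditor     
                 ┠────────────────
                 ┃█uth:           
                 ┃# auth configura
                 ┃  workers: 100  
                 ┃  secret_key: 80
            ┏━━━━┃  port: 3306    
            ┃ Ima┃  host: true    
            ┠────┃                
            ┃ ░░▓┃server:         
            ┃█▓▓ ┃# server configu
            ┃░█▒█┃  host: 1024    
            ┃ ▓▒▓┃  interval: 0.0.
            ┃░█▒▒┗━━━━━━━━━━━━━━━━


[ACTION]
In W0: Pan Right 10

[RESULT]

                                  
                                  
                                  
                 ┏━━━━━━━━━━━━━━━━
                 ┃ FileEditor     
                 ┠────────────────
                 ┃█uth:           
                 ┃# auth configura
                 ┃  workers: 100  
                 ┃  secret_key: 80
            ┏━━━━┃  port: 3306    
            ┃ Ima┃  host: true    
            ┠────┃                
            ┃▓░ ▒┃server:         
            ┃▒ █░┃# server configu
            ┃▓ ▒█┃  host: 1024    
            ┃  ▓░┃  interval: 0.0.
            ┃░█▒░┗━━━━━━━━━━━━━━━━


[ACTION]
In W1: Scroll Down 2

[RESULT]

                                  
                                  
                                  
                 ┏━━━━━━━━━━━━━━━━
                 ┃ FileEditor     
                 ┠────────────────
                 ┃  workers: 100  
                 ┃  secret_key: 80
                 ┃  port: 3306    
                 ┃  host: true    
            ┏━━━━┃                
            ┃ Ima┃server:         
            ┠────┃# server configu
            ┃▓░ ▒┃  host: 1024    
            ┃▒ █░┃  interval: 0.0.
            ┃▓ ▒█┃  port: 30      
            ┃  ▓░┃  max_retries: u
            ┃░█▒░┗━━━━━━━━━━━━━━━━


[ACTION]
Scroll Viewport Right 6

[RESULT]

                                  
                                  
                                  
           ┏━━━━━━━━━━━━━━━━━━━━━━
           ┃ FileEditor           
           ┠──────────────────────
           ┃  workers: 100        
           ┃  secret_key: 8080    
           ┃  port: 3306          
           ┃  host: true          
      ┏━━━━┃                      
      ┃ Ima┃server:               
      ┠────┃# server configuration
      ┃▓░ ▒┃  host: 1024          
      ┃▒ █░┃  interval: 0.0.0.0   
      ┃▓ ▒█┃  port: 30            
      ┃  ▓░┃  max_retries: utf-8  
      ┃░█▒░┗━━━━━━━━━━━━━━━━━━━━━━


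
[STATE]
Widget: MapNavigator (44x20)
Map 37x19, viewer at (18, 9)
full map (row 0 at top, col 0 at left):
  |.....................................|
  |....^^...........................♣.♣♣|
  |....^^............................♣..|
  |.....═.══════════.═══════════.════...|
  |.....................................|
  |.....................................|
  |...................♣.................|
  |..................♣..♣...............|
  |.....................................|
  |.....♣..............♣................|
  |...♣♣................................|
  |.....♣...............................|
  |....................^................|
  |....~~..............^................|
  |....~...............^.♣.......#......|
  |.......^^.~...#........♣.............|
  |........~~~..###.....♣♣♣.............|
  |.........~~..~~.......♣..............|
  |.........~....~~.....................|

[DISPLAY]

                                            
    .....................................   
    ....^^...........................♣.♣♣   
    ....^^............................♣..   
    .....═.══════════.═══════════.════...   
    .....................................   
    .....................................   
    ...................♣.................   
    ..................♣..♣...............   
    .....................................   
    .....♣............@.♣................   
    ...♣♣................................   
    .....♣...............................   
    ....................^................   
    ....~~..............^................   
    ....~...............^.♣.......#......   
    .......^^.~...#........♣.............   
    ........~~~..###.....♣♣♣.............   
    .........~~..~~.......♣..............   
    .........~....~~.....................   


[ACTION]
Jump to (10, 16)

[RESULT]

            ...................♣............
            ..................♣..♣..........
            ................................
            .....♣..............♣...........
            ...♣♣...........................
            .....♣..........................
            ....................^...........
            ....~~..............^...........
            ....~...............^.♣.......#.
            .......^^.~...#........♣........
            ........~~@..###.....♣♣♣........
            .........~~..~~.......♣.........
            .........~....~~................
                                            
                                            
                                            
                                            
                                            
                                            
                                            


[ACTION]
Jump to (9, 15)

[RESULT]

             ...............................
             ...................♣...........
             ..................♣..♣.........
             ...............................
             .....♣..............♣..........
             ...♣♣..........................
             .....♣.........................
             ....................^..........
             ....~~..............^..........
             ....~...............^.♣.......#
             .......^^@~...#........♣.......
             ........~~~..###.....♣♣♣.......
             .........~~..~~.......♣........
             .........~....~~...............
                                            
                                            
                                            
                                            
                                            
                                            


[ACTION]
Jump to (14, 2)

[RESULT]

                                            
                                            
                                            
                                            
                                            
                                            
                                            
                                            
        ....................................
        ....^^...........................♣.♣
        ....^^........@...................♣.
        .....═.══════════.═══════════.════..
        ....................................
        ....................................
        ...................♣................
        ..................♣..♣..............
        ....................................
        .....♣..............♣...............
        ...♣♣...............................
        .....♣..............................


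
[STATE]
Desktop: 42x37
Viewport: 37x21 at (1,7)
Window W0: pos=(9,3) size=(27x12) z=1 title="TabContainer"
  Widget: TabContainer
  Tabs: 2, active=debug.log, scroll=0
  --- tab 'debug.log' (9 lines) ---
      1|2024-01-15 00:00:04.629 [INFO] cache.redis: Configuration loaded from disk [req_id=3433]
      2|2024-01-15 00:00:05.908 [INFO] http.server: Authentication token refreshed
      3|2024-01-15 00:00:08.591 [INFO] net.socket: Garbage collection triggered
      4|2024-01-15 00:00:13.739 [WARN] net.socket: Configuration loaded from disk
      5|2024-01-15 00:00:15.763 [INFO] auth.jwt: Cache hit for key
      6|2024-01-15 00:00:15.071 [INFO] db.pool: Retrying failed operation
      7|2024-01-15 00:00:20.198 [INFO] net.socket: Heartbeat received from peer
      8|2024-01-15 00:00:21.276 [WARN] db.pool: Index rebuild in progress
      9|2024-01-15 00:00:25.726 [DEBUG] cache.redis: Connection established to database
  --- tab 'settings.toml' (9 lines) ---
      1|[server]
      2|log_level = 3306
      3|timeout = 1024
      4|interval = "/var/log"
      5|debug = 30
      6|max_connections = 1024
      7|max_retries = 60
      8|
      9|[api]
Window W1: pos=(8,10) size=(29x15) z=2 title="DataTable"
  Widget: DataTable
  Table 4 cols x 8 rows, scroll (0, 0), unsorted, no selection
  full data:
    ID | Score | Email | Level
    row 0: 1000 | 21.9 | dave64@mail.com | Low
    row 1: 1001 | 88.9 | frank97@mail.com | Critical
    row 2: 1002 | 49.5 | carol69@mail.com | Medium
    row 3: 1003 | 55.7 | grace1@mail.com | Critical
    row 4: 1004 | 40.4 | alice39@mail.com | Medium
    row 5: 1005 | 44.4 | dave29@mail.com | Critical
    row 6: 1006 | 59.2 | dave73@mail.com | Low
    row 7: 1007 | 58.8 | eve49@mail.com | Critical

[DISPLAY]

        ┃─────────────────────────┃  
        ┃2024-01-15 00:00:04.629 [┃  
        ┃2024-01-15 00:00:05.908 [┃  
       ┏━━━━━━━━━━━━━━━━━━━━━━━━━━━┓ 
       ┃ DataTable                 ┃ 
       ┠───────────────────────────┨ 
       ┃ID  │Score│Email           ┃ 
       ┃────┼─────┼────────────────┃ 
       ┃1000│21.9 │dave64@mail.com ┃ 
       ┃1001│88.9 │frank97@mail.com┃ 
       ┃1002│49.5 │carol69@mail.com┃ 
       ┃1003│55.7 │grace1@mail.com ┃ 
       ┃1004│40.4 │alice39@mail.com┃ 
       ┃1005│44.4 │dave29@mail.com ┃ 
       ┃1006│59.2 │dave73@mail.com ┃ 
       ┃1007│58.8 │eve49@mail.com  ┃ 
       ┃                           ┃ 
       ┗━━━━━━━━━━━━━━━━━━━━━━━━━━━┛ 
                                     
                                     
                                     


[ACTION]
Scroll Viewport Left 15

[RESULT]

         ┃─────────────────────────┃ 
         ┃2024-01-15 00:00:04.629 [┃ 
         ┃2024-01-15 00:00:05.908 [┃ 
        ┏━━━━━━━━━━━━━━━━━━━━━━━━━━━┓
        ┃ DataTable                 ┃
        ┠───────────────────────────┨
        ┃ID  │Score│Email           ┃
        ┃────┼─────┼────────────────┃
        ┃1000│21.9 │dave64@mail.com ┃
        ┃1001│88.9 │frank97@mail.com┃
        ┃1002│49.5 │carol69@mail.com┃
        ┃1003│55.7 │grace1@mail.com ┃
        ┃1004│40.4 │alice39@mail.com┃
        ┃1005│44.4 │dave29@mail.com ┃
        ┃1006│59.2 │dave73@mail.com ┃
        ┃1007│58.8 │eve49@mail.com  ┃
        ┃                           ┃
        ┗━━━━━━━━━━━━━━━━━━━━━━━━━━━┛
                                     
                                     
                                     


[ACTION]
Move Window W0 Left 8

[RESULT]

 ┃─────────────────────────┃         
 ┃2024-01-15 00:00:04.629 [┃         
 ┃2024-01-15 00:00:05.908 [┃         
 ┃2024-0┏━━━━━━━━━━━━━━━━━━━━━━━━━━━┓
 ┃2024-0┃ DataTable                 ┃
 ┃2024-0┠───────────────────────────┨
 ┃2024-0┃ID  │Score│Email           ┃
 ┗━━━━━━┃────┼─────┼────────────────┃
        ┃1000│21.9 │dave64@mail.com ┃
        ┃1001│88.9 │frank97@mail.com┃
        ┃1002│49.5 │carol69@mail.com┃
        ┃1003│55.7 │grace1@mail.com ┃
        ┃1004│40.4 │alice39@mail.com┃
        ┃1005│44.4 │dave29@mail.com ┃
        ┃1006│59.2 │dave73@mail.com ┃
        ┃1007│58.8 │eve49@mail.com  ┃
        ┃                           ┃
        ┗━━━━━━━━━━━━━━━━━━━━━━━━━━━┛
                                     
                                     
                                     


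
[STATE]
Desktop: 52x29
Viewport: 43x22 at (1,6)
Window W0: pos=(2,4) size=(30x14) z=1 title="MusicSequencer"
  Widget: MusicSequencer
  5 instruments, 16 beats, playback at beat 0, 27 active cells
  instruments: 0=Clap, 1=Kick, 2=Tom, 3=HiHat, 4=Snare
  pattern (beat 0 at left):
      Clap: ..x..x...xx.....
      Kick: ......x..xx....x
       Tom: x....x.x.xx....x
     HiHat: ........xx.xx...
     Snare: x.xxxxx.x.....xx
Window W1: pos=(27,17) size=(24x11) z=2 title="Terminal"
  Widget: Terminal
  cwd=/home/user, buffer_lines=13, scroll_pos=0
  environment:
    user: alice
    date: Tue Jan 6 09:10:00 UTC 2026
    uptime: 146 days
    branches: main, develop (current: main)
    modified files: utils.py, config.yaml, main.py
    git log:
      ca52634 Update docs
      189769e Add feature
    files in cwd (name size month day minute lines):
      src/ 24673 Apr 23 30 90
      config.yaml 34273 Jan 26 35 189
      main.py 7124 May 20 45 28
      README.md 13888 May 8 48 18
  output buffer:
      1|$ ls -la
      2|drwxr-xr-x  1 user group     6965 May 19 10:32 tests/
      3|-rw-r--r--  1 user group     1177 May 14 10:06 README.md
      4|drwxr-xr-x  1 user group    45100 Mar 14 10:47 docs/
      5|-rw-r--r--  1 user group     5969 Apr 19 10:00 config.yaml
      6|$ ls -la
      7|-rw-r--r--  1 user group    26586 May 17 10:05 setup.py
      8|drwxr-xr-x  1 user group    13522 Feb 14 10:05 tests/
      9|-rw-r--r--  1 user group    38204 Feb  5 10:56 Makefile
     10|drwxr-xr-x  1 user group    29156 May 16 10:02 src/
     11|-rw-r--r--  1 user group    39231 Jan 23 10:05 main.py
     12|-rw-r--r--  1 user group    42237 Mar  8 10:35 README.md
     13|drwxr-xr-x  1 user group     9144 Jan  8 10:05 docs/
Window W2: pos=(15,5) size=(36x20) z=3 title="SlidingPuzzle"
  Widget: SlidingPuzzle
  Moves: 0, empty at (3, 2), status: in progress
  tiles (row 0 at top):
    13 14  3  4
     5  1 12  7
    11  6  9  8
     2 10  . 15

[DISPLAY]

 ┠────────────┃ SlidingPuzzle              
 ┃      ▼12345┠────────────────────────────
 ┃  Clap··█··█┃┌────┬────┬────┬────┐       
 ┃  Kick······┃│ 13 │ 14 │  3 │  4 │       
 ┃   Tom█····█┃├────┼────┼────┼────┤       
 ┃ HiHat······┃│  5 │  1 │ 12 │  7 │       
 ┃ Snare█·████┃├────┼────┼────┼────┤       
 ┃            ┃│ 11 │  6 │  9 │  8 │       
 ┃            ┃├────┼────┼────┼────┤       
 ┃            ┃│  2 │ 10 │    │ 15 │       
 ┃            ┃└────┴────┴────┴────┘       
 ┗━━━━━━━━━━━━┃Moves: 0                    
              ┃                            
              ┃                            
              ┃                            
              ┃                            
              ┃                            
              ┃                            
              ┗━━━━━━━━━━━━━━━━━━━━━━━━━━━━
                          ┃$ ls -la        
                          ┃-rw-r--r--  1 us
                          ┗━━━━━━━━━━━━━━━━


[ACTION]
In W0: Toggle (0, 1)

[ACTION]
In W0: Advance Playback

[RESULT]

 ┠────────────┃ SlidingPuzzle              
 ┃      0▼2345┠────────────────────────────
 ┃  Clap·██··█┃┌────┬────┬────┬────┐       
 ┃  Kick······┃│ 13 │ 14 │  3 │  4 │       
 ┃   Tom█····█┃├────┼────┼────┼────┤       
 ┃ HiHat······┃│  5 │  1 │ 12 │  7 │       
 ┃ Snare█·████┃├────┼────┼────┼────┤       
 ┃            ┃│ 11 │  6 │  9 │  8 │       
 ┃            ┃├────┼────┼────┼────┤       
 ┃            ┃│  2 │ 10 │    │ 15 │       
 ┃            ┃└────┴────┴────┴────┘       
 ┗━━━━━━━━━━━━┃Moves: 0                    
              ┃                            
              ┃                            
              ┃                            
              ┃                            
              ┃                            
              ┃                            
              ┗━━━━━━━━━━━━━━━━━━━━━━━━━━━━
                          ┃$ ls -la        
                          ┃-rw-r--r--  1 us
                          ┗━━━━━━━━━━━━━━━━


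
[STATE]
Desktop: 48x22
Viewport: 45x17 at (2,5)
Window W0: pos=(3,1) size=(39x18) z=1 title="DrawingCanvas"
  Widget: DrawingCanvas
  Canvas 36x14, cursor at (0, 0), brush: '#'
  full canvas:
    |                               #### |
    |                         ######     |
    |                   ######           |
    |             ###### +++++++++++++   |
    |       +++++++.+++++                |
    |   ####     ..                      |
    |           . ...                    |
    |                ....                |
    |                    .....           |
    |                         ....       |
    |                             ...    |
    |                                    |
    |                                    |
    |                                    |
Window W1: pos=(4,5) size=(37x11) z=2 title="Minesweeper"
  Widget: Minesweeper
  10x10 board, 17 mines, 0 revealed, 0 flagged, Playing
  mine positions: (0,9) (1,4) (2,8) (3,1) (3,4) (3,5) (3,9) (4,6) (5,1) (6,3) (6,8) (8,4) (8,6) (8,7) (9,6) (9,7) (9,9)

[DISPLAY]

 ┃┏━━━━━━━━━━━━━━━━━━━━━━━━━━━━━━━━━━━┓┃     
 ┃┃ Minesweeper                       ┃┃     
 ┃┠───────────────────────────────────┨┃     
 ┃┃■■■■■■■■■■                         ┃┃     
 ┃┃■■■■■■■■■■                         ┃┃     
 ┃┃■■■■■■■■■■                         ┃┃     
 ┃┃■■■■■■■■■■                         ┃┃     
 ┃┃■■■■■■■■■■                         ┃┃     
 ┃┃■■■■■■■■■■                         ┃┃     
 ┃┃■■■■■■■■■■                         ┃┃     
 ┃┗━━━━━━━━━━━━━━━━━━━━━━━━━━━━━━━━━━━┛┃     
 ┃                                     ┃     
 ┃                                     ┃     
 ┗━━━━━━━━━━━━━━━━━━━━━━━━━━━━━━━━━━━━━┛     
                                             
                                             
                                             


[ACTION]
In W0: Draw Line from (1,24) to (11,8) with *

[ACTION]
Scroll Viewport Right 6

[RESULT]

┃┏━━━━━━━━━━━━━━━━━━━━━━━━━━━━━━━━━━━┓┃      
┃┃ Minesweeper                       ┃┃      
┃┠───────────────────────────────────┨┃      
┃┃■■■■■■■■■■                         ┃┃      
┃┃■■■■■■■■■■                         ┃┃      
┃┃■■■■■■■■■■                         ┃┃      
┃┃■■■■■■■■■■                         ┃┃      
┃┃■■■■■■■■■■                         ┃┃      
┃┃■■■■■■■■■■                         ┃┃      
┃┃■■■■■■■■■■                         ┃┃      
┃┗━━━━━━━━━━━━━━━━━━━━━━━━━━━━━━━━━━━┛┃      
┃                                     ┃      
┃                                     ┃      
┗━━━━━━━━━━━━━━━━━━━━━━━━━━━━━━━━━━━━━┛      
                                             
                                             
                                             


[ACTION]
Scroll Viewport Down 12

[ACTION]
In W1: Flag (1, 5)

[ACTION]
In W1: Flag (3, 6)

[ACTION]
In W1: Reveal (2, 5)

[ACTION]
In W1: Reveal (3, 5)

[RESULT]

┃┏━━━━━━━━━━━━━━━━━━━━━━━━━━━━━━━━━━━┓┃      
┃┃ Minesweeper                       ┃┃      
┃┠───────────────────────────────────┨┃      
┃┃■■■■■■■■■✹                         ┃┃      
┃┃■■■■✹⚑■■■■                         ┃┃      
┃┃■■■■■3■■✹■                         ┃┃      
┃┃■✹■■✹✹⚑■■✹                         ┃┃      
┃┃■■■■■■✹■■■                         ┃┃      
┃┃■✹■■■■■■■■                         ┃┃      
┃┃■■■✹■■■■✹■                         ┃┃      
┃┗━━━━━━━━━━━━━━━━━━━━━━━━━━━━━━━━━━━┛┃      
┃                                     ┃      
┃                                     ┃      
┗━━━━━━━━━━━━━━━━━━━━━━━━━━━━━━━━━━━━━┛      
                                             
                                             
                                             
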